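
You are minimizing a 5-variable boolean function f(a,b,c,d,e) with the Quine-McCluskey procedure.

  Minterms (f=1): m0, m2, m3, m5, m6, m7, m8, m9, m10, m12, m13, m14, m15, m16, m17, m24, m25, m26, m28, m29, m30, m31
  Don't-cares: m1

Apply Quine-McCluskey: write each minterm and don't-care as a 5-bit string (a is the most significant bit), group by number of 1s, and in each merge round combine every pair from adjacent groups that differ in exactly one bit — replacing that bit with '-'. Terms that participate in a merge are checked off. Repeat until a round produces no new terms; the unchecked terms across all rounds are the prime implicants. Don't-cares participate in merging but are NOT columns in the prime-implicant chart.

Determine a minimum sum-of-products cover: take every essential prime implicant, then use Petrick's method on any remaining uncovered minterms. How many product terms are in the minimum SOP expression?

5

Round 0: 00000✓ 00001✓ 00010✓ 00011✓ 00101✓ 00110✓ 00111✓ 01000✓ 01001✓ 01010✓ 01100✓ 01101✓ 01110✓ 01111✓ 10000✓ 10001✓ 11000✓ 11001✓ 11010✓ 11100✓ 11101✓ 11110✓ 11111✓
Round 1: -0000✓ -0001✓ -1000✓ -1001✓ -1010✓ -1100✓ -1101✓ -1110✓ -1111✓ 0-000✓ 0-001✓ 0-010✓ 0-101✓ 0-110✓ 0-111✓ 00-01✓ 00-10✓ 00-11✓ 000-0✓ 000-1✓ 0000-✓ 0001-✓ 001-1✓ 0011-✓ 01-00✓ 01-01✓ 01-10✓ 010-0✓ 0100-✓ 011-0✓ 011-1✓ 0110-✓ 0111-✓ 1-000✓ 1-001✓ 1000-✓ 11-00✓ 11-01✓ 11-10✓ 110-0✓ 1100-✓ 111-0✓ 111-1✓ 1110-✓ 1111-✓
Round 2: --000✓ --001✓ -000-✓ -1-00✓ -1-01✓ -1-10✓ -10-0✓ -100-✓ -11-0✓ -11-1✓ -110-✓ -111-✓ 0--01 0--10 0-0-0 0-00-✓ 0-1-1 0-11- 00--1 00-1- 000-- 01--0✓ 01-0-✓ 011--✓ 1-00-✓ 11--0✓ 11-0-✓ 111--✓
Round 3: --00- -1--0 -1-0- -11--
PIs = {--00-, -1--0, -1-0-, -11--, 0--01, 0--10, 0-0-0, 0-1-1, 0-11-, 00--1, 00-1-, 000--}
Coverage chart:
  m0: --00-,0-0-0,000--
  m2: 0--10,0-0-0,00-1-,000--
  m3: 00--1,00-1-,000--
  m5: 0--01,0-1-1,00--1
  m6: 0--10,0-11-,00-1-
  m7: 0-1-1,0-11-,00--1,00-1-
  m8: --00-,-1--0,-1-0-,0-0-0
  m9: --00-,-1-0-,0--01
  m10: -1--0,0--10,0-0-0
  m12: -1--0,-1-0-,-11--
  m13: -1-0-,-11--,0--01,0-1-1
  m14: -1--0,-11--,0--10,0-11-
  m15: -11--,0-1-1,0-11-
  m16: --00- ←essential
  m17: --00- ←essential
  m24: --00-,-1--0,-1-0-
  m25: --00-,-1-0-
  m26: -1--0 ←essential
  m28: -1--0,-1-0-,-11--
  m29: -1-0-,-11--
  m30: -1--0,-11--
  m31: -11-- ←essential
Essential: --00-, -1--0, -11--
Petrick residual → 0--01, 00-1-
Min cover (5 terms): c'd' + be' + bc + a'd'e + a'b'd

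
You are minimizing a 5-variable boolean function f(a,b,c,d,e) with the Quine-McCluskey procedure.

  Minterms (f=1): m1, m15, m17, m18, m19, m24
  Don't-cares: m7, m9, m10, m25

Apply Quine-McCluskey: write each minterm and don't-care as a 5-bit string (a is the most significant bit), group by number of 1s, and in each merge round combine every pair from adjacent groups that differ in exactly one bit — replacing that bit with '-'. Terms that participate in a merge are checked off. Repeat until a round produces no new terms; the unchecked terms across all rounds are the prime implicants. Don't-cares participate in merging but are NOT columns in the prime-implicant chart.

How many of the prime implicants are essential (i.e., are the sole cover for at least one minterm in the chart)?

Round 0: 00001✓ 00111✓ 01001✓ 01010 01111✓ 10001✓ 10010✓ 10011✓ 11000✓ 11001✓
Round 1: -0001✓ -1001✓ 0-001✓ 0-111 1-001✓ 100-1 1001- 1100-
Round 2: --001
PIs = {--001, 0-111, 01010, 100-1, 1001-, 1100-}
Coverage chart:
  m1: --001 ←essential
  m15: 0-111 ←essential
  m17: --001,100-1
  m18: 1001- ←essential
  m19: 100-1,1001-
  m24: 1100- ←essential
Essential: --001, 0-111, 1001-, 1100-

4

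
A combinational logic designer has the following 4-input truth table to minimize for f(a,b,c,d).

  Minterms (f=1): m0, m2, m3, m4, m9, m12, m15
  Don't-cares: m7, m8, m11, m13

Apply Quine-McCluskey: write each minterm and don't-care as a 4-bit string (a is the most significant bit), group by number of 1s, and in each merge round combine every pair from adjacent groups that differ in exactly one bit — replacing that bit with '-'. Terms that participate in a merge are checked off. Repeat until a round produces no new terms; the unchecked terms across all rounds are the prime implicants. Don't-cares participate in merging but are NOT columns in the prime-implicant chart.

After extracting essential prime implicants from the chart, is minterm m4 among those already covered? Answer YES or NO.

YES

size-2^0 implicants → 0000(✓)  0010(✓)  0011(✓)  0100(✓)  0111(✓)  1000(✓)  1001(✓)  1011(✓)  1100(✓)  1101(✓)  1111(✓)
size-2^1 implicants → -000(✓)  -011(✓)  -100(✓)  -111(✓)  0-00(✓)  0-11(✓)  00-0  001-  1-00(✓)  1-01(✓)  1-11(✓)  10-1(✓)  100-(✓)  11-1(✓)  110-(✓)
size-2^2 implicants → --00  --11  1--1  1-0-
Unchecked terms (primes): --00, --11, 00-0, 001-, 1--1, 1-0-
Minterm coverage:
  m0 ⊆ --00,00-0
  m2 ⊆ 00-0,001-
  m3 ⊆ --11,001-
  m4 ⊆ --00 [E]
  m9 ⊆ 1--1,1-0-
  m12 ⊆ --00,1-0-
  m15 ⊆ --11,1--1
E = {--00}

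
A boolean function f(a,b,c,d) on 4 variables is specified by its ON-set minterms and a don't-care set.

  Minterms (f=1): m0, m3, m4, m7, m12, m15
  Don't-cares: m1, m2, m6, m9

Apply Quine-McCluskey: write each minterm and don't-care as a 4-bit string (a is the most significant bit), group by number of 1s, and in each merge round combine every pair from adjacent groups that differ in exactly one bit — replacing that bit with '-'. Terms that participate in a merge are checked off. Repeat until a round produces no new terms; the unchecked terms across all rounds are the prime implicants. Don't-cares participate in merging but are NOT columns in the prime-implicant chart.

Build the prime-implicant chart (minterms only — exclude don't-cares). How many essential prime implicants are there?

2

[col 0] 0000*, 0001*, 0010*, 0011*, 0100*, 0110*, 0111*, 1001*, 1100*, 1111*
[col 1] -001, -100, -111, 0-00*, 0-10*, 0-11*, 00-0*, 00-1*, 000-*, 001-*, 01-0*, 011-*
[col 2] 0--0, 0-1-, 00--
Prime implicants: -001, -100, -111, 0--0, 0-1-, 00--
PI chart (minterm → PIs covering it):
  0 | 0--0,00--
  3 | 0-1-,00--
  4 | -100,0--0
  7 | -111,0-1-
  12 | -100  (sole → essential)
  15 | -111  (sole → essential)
Essential prime implicants: -100, -111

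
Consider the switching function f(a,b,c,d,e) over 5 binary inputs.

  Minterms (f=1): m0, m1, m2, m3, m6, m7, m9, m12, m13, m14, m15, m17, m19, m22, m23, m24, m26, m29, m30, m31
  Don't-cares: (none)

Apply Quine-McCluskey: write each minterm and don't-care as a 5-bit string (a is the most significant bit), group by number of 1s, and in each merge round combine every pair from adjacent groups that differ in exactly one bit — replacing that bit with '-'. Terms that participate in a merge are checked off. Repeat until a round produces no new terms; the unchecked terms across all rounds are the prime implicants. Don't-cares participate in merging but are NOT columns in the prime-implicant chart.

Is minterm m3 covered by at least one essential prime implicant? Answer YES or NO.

[col 0] 00000*, 00001*, 00010*, 00011*, 00110*, 00111*, 01001*, 01100*, 01101*, 01110*, 01111*, 10001*, 10011*, 10110*, 10111*, 11000*, 11010*, 11101*, 11110*, 11111*
[col 1] -0001*, -0011*, -0110*, -0111*, -1101*, -1110*, -1111*, 0-001, 0-110*, 0-111*, 00-10*, 00-11*, 000-0*, 000-1*, 0000-*, 0001-*, 0011-*, 01-01, 011-0*, 011-1*, 0110-*, 0111-*, 1-110*, 1-111*, 10-11*, 100-1*, 1011-*, 11-10, 110-0, 111-1*, 1111-*
[col 2] --110*, --111*, -0-11, -00-1, -011-*, -11-1, -111-*, 0-11-*, 00-1-, 000--, 011--, 1-11-*
[col 3] --11-
Prime implicants: --11-, -0-11, -00-1, -11-1, 0-001, 00-1-, 000--, 01-01, 011--, 11-10, 110-0
PI chart (minterm → PIs covering it):
  0 | 000--  (sole → essential)
  1 | -00-1,0-001,000--
  2 | 00-1-,000--
  3 | -0-11,-00-1,00-1-,000--
  6 | --11-,00-1-
  7 | --11-,-0-11,00-1-
  9 | 0-001,01-01
  12 | 011--  (sole → essential)
  13 | -11-1,01-01,011--
  14 | --11-,011--
  15 | --11-,-11-1,011--
  17 | -00-1  (sole → essential)
  19 | -0-11,-00-1
  22 | --11-  (sole → essential)
  23 | --11-,-0-11
  24 | 110-0  (sole → essential)
  26 | 11-10,110-0
  29 | -11-1  (sole → essential)
  30 | --11-,11-10
  31 | --11-,-11-1
Essential prime implicants: --11-, -00-1, -11-1, 000--, 011--, 110-0

YES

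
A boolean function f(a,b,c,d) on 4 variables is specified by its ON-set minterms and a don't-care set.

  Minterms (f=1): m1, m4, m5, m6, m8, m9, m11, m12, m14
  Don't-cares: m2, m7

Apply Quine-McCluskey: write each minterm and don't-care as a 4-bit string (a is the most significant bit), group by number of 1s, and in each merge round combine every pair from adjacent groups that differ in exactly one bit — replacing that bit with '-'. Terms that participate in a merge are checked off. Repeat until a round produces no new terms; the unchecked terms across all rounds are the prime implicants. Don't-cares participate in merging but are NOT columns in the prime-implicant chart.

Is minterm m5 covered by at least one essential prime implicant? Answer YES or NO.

NO

[col 0] 0001*, 0010*, 0100*, 0101*, 0110*, 0111*, 1000*, 1001*, 1011*, 1100*, 1110*
[col 1] -001, -100*, -110*, 0-01, 0-10, 01-0*, 01-1*, 010-*, 011-*, 1-00, 10-1, 100-, 11-0*
[col 2] -1-0, 01--
Prime implicants: -001, -1-0, 0-01, 0-10, 01--, 1-00, 10-1, 100-
PI chart (minterm → PIs covering it):
  1 | -001,0-01
  4 | -1-0,01--
  5 | 0-01,01--
  6 | -1-0,0-10,01--
  8 | 1-00,100-
  9 | -001,10-1,100-
  11 | 10-1  (sole → essential)
  12 | -1-0,1-00
  14 | -1-0  (sole → essential)
Essential prime implicants: -1-0, 10-1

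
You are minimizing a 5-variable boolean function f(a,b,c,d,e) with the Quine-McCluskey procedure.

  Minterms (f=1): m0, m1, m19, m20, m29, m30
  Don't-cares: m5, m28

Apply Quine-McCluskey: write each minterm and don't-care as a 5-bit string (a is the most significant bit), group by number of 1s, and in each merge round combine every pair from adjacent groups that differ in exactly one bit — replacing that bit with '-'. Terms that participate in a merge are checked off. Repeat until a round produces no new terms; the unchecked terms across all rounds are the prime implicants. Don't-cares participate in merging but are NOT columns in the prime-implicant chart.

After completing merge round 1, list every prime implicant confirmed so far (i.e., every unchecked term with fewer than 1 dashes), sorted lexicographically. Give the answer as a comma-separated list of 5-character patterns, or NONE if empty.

10011

[col 0] 00000*, 00001*, 00101*, 10011, 10100*, 11100*, 11101*, 11110*
[col 1] 00-01, 0000-, 1-100, 111-0, 1110-
Prime implicants: 00-01, 0000-, 1-100, 10011, 111-0, 1110-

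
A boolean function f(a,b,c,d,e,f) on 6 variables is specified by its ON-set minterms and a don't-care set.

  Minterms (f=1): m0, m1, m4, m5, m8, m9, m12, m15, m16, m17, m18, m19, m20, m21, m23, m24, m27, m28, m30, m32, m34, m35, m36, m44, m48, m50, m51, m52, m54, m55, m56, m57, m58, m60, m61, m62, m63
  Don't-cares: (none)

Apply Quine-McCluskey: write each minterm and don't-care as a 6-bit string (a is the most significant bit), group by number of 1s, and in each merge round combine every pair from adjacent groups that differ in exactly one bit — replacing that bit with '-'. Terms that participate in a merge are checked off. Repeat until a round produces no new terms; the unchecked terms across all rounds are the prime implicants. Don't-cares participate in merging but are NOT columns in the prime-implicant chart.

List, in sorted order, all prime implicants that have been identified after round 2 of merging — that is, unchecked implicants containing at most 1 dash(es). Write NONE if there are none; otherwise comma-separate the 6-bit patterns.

001111, 01-011

[col 0] 000000*, 000001*, 000100*, 000101*, 001000*, 001001*, 001100*, 001111, 010000*, 010001*, 010010*, 010011*, 010100*, 010101*, 010111*, 011000*, 011011*, 011100*, 011110*, 100000*, 100010*, 100011*, 100100*, 101100*, 110000*, 110010*, 110011*, 110100*, 110110*, 110111*, 111000*, 111001*, 111010*, 111100*, 111101*, 111110*, 111111*
[col 1] -00000*, -00100*, -01100*, -10000*, -10010*, -10011*, -10100*, -10111*, -11000*, -11100*, -11110*, 0-0000*, 0-0001*, 0-0100*, 0-0101*, 0-1000*, 0-1100*, 00-000*, 00-001*, 00-100*, 000-00*, 000-01*, 00000-*, 00010-*, 001-00*, 00100-*, 01-000*, 01-011, 01-100*, 010-00*, 010-01*, 010-11*, 0100-0*, 0100-1*, 01000-*, 01001-*, 0101-1*, 01010-*, 011-00*, 0111-0*, 1-0000*, 1-0010*, 1-0011*, 1-0100*, 1-1100*, 10-100*, 100-00*, 1000-0*, 10001-*, 11-000*, 11-010*, 11-100*, 11-110*, 11-111*, 110-00*, 110-10*, 110-11*, 1100-0*, 11001-*, 1101-0*, 11011-*, 111-00*, 111-01*, 111-10*, 1110-0*, 11100-*, 1111-0*, 1111-1*, 11110-*, 11111-*
[col 2] --0000*, --0100*, --1100*, -0-100*, -00-00*, -1-000*, -1-100*, -10-00*, -10-11, -100-0, -1001-, -11-00*, -111-0, 0--000*, 0--100*, 0-0-00*, 0-0-01*, 0-000-*, 0-010-*, 0-1-00*, 00--00*, 00-00-, 000-0-*, 01--00*, 010--1, 010-0-*, 0100--, 1--100*, 1-0-00*, 1-00-0, 1-001-, 11--00*, 11--10*, 11-0-0*, 11-1-0*, 11-11-, 110--0*, 110-1-, 111--0*, 111-0-, 1111--
[col 3] ---100, --0-00, -1--00, 0---00, 0-0-0-, 11---0
Prime implicants: ---100, --0-00, -1--00, -10-11, -100-0, -1001-, -111-0, 0---00, 0-0-0-, 00-00-, 001111, 01-011, 010--1, 0100--, 1-00-0, 1-001-, 11---0, 11-11-, 110-1-, 111-0-, 1111--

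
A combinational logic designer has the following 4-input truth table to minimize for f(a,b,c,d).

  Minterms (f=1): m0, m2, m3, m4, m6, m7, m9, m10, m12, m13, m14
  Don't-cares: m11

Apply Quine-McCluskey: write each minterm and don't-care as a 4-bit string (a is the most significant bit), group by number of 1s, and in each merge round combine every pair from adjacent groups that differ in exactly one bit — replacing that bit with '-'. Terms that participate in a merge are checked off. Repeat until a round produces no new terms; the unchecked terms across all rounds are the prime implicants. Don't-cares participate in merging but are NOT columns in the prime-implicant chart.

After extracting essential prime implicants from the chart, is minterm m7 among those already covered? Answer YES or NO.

Round 0: 0000✓ 0010✓ 0011✓ 0100✓ 0110✓ 0111✓ 1001✓ 1010✓ 1011✓ 1100✓ 1101✓ 1110✓
Round 1: -010✓ -011✓ -100✓ -110✓ 0-00✓ 0-10✓ 0-11✓ 00-0✓ 001-✓ 01-0✓ 011-✓ 1-01 1-10✓ 10-1 101-✓ 11-0✓ 110-
Round 2: --10 -01- -1-0 0--0 0-1-
PIs = {--10, -01-, -1-0, 0--0, 0-1-, 1-01, 10-1, 110-}
Coverage chart:
  m0: 0--0 ←essential
  m2: --10,-01-,0--0,0-1-
  m3: -01-,0-1-
  m4: -1-0,0--0
  m6: --10,-1-0,0--0,0-1-
  m7: 0-1- ←essential
  m9: 1-01,10-1
  m10: --10,-01-
  m12: -1-0,110-
  m13: 1-01,110-
  m14: --10,-1-0
Essential: 0--0, 0-1-

YES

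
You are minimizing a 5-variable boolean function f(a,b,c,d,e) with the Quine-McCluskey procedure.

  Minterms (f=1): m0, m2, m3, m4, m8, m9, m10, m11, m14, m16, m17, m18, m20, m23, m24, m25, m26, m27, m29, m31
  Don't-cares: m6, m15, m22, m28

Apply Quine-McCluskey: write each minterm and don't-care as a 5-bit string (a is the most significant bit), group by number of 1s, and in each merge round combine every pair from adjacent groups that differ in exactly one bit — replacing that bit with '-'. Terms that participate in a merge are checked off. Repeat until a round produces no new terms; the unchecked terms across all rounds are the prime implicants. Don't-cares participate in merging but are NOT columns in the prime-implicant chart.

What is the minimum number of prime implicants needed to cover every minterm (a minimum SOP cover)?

size-2^0 implicants → 00000(✓)  00010(✓)  00011(✓)  00100(✓)  00110(✓)  01000(✓)  01001(✓)  01010(✓)  01011(✓)  01110(✓)  01111(✓)  10000(✓)  10001(✓)  10010(✓)  10100(✓)  10110(✓)  10111(✓)  11000(✓)  11001(✓)  11010(✓)  11011(✓)  11100(✓)  11101(✓)  11111(✓)
size-2^1 implicants → -0000(✓)  -0010(✓)  -0100(✓)  -0110(✓)  -1000(✓)  -1001(✓)  -1010(✓)  -1011(✓)  -1111(✓)  0-000(✓)  0-010(✓)  0-011(✓)  0-110(✓)  00-00(✓)  00-10(✓)  000-0(✓)  0001-(✓)  001-0(✓)  01-10(✓)  01-11(✓)  010-0(✓)  010-1(✓)  0100-(✓)  0101-(✓)  0111-(✓)  1-000(✓)  1-001(✓)  1-010(✓)  1-100(✓)  1-111  10-00(✓)  10-10(✓)  100-0(✓)  1000-(✓)  101-0(✓)  1011-  11-00(✓)  11-01(✓)  11-11(✓)  110-0(✓)  110-1(✓)  1100-(✓)  1101-(✓)  111-1(✓)  1110-(✓)
size-2^2 implicants → --000(✓)  --010(✓)  -0-00(✓)  -0-10(✓)  -00-0(✓)  -01-0(✓)  -1-11  -10-0(✓)  -10-1(✓)  -100-(✓)  -101-(✓)  0--10  0-0-0(✓)  0-01-  00--0(✓)  01-1-  010--(✓)  1--00  1-0-0(✓)  1-00-  10--0(✓)  11--1  11-0-  110--(✓)
size-2^3 implicants → --0-0  -0--0  -10--
Unchecked terms (primes): --0-0, -0--0, -1-11, -10--, 0--10, 0-01-, 01-1-, 1--00, 1-00-, 1-111, 1011-, 11--1, 11-0-
Minterm coverage:
  m0 ⊆ --0-0,-0--0
  m2 ⊆ --0-0,-0--0,0--10,0-01-
  m3 ⊆ 0-01- [E]
  m4 ⊆ -0--0 [E]
  m8 ⊆ --0-0,-10--
  m9 ⊆ -10-- [E]
  m10 ⊆ --0-0,-10--,0--10,0-01-,01-1-
  m11 ⊆ -1-11,-10--,0-01-,01-1-
  m14 ⊆ 0--10,01-1-
  m16 ⊆ --0-0,-0--0,1--00,1-00-
  m17 ⊆ 1-00- [E]
  m18 ⊆ --0-0,-0--0
  m20 ⊆ -0--0,1--00
  m23 ⊆ 1-111,1011-
  m24 ⊆ --0-0,-10--,1--00,1-00-,11-0-
  m25 ⊆ -10--,1-00-,11--1,11-0-
  m26 ⊆ --0-0,-10--
  m27 ⊆ -1-11,-10--,11--1
  m29 ⊆ 11--1,11-0-
  m31 ⊆ -1-11,1-111,11--1
E = {-0--0, -10--, 0-01-, 1-00-}
Petrick residual → 0--10, 1-111, 11--1
Cover = b'e' + bc' + a'de' + a'c'd + ac'd' + acde + abe  |cover|=7

7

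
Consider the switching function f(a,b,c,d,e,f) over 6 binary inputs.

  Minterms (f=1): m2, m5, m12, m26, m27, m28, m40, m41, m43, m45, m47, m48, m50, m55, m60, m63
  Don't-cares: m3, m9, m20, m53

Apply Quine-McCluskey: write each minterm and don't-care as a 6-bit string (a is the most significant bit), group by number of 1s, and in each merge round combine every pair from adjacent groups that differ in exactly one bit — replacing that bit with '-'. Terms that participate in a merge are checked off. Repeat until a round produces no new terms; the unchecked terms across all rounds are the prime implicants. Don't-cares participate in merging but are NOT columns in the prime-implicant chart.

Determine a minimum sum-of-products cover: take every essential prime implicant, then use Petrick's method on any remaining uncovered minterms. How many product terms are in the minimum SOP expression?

size-2^0 implicants → 000010(✓)  000011(✓)  000101  001001(✓)  001100(✓)  010100(✓)  011010(✓)  011011(✓)  011100(✓)  101000(✓)  101001(✓)  101011(✓)  101101(✓)  101111(✓)  110000(✓)  110010(✓)  110101(✓)  110111(✓)  111100(✓)  111111(✓)
size-2^1 implicants → -01001  -11100  0-1100  00001-  01-100  01101-  1-1111  101-01(✓)  101-11(✓)  1010-1(✓)  10100-  1011-1(✓)  11-111  1100-0  1101-1
size-2^2 implicants → 101--1
Unchecked terms (primes): -01001, -11100, 0-1100, 00001-, 000101, 01-100, 01101-, 1-1111, 101--1, 10100-, 11-111, 1100-0, 1101-1
Minterm coverage:
  m2 ⊆ 00001- [E]
  m5 ⊆ 000101 [E]
  m12 ⊆ 0-1100 [E]
  m26 ⊆ 01101- [E]
  m27 ⊆ 01101- [E]
  m28 ⊆ -11100,0-1100,01-100
  m40 ⊆ 10100- [E]
  m41 ⊆ -01001,101--1,10100-
  m43 ⊆ 101--1 [E]
  m45 ⊆ 101--1 [E]
  m47 ⊆ 1-1111,101--1
  m48 ⊆ 1100-0 [E]
  m50 ⊆ 1100-0 [E]
  m55 ⊆ 11-111,1101-1
  m60 ⊆ -11100 [E]
  m63 ⊆ 1-1111,11-111
E = {-11100, 0-1100, 00001-, 000101, 01101-, 101--1, 10100-, 1100-0}
Petrick residual → 11-111
Cover = bcde'f' + a'cde'f' + a'b'c'd'e + a'b'c'de'f + a'bcd'e + ab'cf + ab'cd'e' + abdef + abc'd'f'  |cover|=9

9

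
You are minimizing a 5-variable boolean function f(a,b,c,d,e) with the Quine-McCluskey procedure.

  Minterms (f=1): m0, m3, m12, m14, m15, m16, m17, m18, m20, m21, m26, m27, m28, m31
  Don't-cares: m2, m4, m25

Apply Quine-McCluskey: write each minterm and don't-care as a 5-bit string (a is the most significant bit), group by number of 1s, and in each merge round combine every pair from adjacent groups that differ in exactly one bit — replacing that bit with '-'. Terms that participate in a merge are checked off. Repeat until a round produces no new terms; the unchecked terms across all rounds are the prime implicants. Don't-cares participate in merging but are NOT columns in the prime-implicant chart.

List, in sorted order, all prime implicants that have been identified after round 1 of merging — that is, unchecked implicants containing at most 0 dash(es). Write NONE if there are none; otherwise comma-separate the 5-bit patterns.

size-2^0 implicants → 00000(✓)  00010(✓)  00011(✓)  00100(✓)  01100(✓)  01110(✓)  01111(✓)  10000(✓)  10001(✓)  10010(✓)  10100(✓)  10101(✓)  11001(✓)  11010(✓)  11011(✓)  11100(✓)  11111(✓)
size-2^1 implicants → -0000(✓)  -0010(✓)  -0100(✓)  -1100(✓)  -1111  0-100(✓)  00-00(✓)  000-0(✓)  0001-  011-0  0111-  1-001  1-010  1-100(✓)  10-00(✓)  10-01(✓)  100-0(✓)  1000-(✓)  1010-(✓)  11-11  110-1  1101-
size-2^2 implicants → --100  -0-00  -00-0  10-0-
Unchecked terms (primes): --100, -0-00, -00-0, -1111, 0001-, 011-0, 0111-, 1-001, 1-010, 10-0-, 11-11, 110-1, 1101-

NONE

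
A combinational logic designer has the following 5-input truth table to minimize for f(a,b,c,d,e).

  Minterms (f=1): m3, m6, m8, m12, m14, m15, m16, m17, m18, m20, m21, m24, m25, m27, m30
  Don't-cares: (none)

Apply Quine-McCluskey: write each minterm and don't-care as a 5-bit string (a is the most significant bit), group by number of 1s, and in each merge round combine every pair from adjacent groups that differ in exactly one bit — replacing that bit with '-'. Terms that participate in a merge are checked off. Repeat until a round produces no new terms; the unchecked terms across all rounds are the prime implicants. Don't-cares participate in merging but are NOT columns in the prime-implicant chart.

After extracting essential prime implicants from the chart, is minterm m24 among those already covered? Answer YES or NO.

NO

[col 0] 00011, 00110*, 01000*, 01100*, 01110*, 01111*, 10000*, 10001*, 10010*, 10100*, 10101*, 11000*, 11001*, 11011*, 11110*
[col 1] -1000, -1110, 0-110, 01-00, 011-0, 0111-, 1-000*, 1-001*, 10-00*, 10-01*, 100-0, 1000-*, 1010-*, 110-1, 1100-*
[col 2] 1-00-, 10-0-
Prime implicants: -1000, -1110, 0-110, 00011, 01-00, 011-0, 0111-, 1-00-, 10-0-, 100-0, 110-1
PI chart (minterm → PIs covering it):
  3 | 00011  (sole → essential)
  6 | 0-110  (sole → essential)
  8 | -1000,01-00
  12 | 01-00,011-0
  14 | -1110,0-110,011-0,0111-
  15 | 0111-  (sole → essential)
  16 | 1-00-,10-0-,100-0
  17 | 1-00-,10-0-
  18 | 100-0  (sole → essential)
  20 | 10-0-  (sole → essential)
  21 | 10-0-  (sole → essential)
  24 | -1000,1-00-
  25 | 1-00-,110-1
  27 | 110-1  (sole → essential)
  30 | -1110  (sole → essential)
Essential prime implicants: -1110, 0-110, 00011, 0111-, 10-0-, 100-0, 110-1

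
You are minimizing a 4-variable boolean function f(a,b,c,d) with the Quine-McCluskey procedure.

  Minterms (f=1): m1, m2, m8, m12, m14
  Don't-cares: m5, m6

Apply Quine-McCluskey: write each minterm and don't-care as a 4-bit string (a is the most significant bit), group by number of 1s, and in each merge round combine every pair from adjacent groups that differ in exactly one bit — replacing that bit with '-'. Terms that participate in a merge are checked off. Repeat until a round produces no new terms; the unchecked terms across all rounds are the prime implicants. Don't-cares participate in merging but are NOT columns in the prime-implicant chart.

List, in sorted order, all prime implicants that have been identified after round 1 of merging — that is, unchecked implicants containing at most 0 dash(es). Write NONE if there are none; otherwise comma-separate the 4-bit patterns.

[col 0] 0001*, 0010*, 0101*, 0110*, 1000*, 1100*, 1110*
[col 1] -110, 0-01, 0-10, 1-00, 11-0
Prime implicants: -110, 0-01, 0-10, 1-00, 11-0

NONE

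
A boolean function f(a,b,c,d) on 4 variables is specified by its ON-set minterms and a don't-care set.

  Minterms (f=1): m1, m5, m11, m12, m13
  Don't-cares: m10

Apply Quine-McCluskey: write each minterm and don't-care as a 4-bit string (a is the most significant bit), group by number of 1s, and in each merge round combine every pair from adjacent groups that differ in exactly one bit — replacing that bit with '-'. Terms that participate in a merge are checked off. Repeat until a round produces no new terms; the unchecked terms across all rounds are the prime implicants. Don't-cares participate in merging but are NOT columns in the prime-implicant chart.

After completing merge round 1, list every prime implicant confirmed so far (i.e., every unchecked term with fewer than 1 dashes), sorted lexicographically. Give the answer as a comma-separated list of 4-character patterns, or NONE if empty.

NONE

[col 0] 0001*, 0101*, 1010*, 1011*, 1100*, 1101*
[col 1] -101, 0-01, 101-, 110-
Prime implicants: -101, 0-01, 101-, 110-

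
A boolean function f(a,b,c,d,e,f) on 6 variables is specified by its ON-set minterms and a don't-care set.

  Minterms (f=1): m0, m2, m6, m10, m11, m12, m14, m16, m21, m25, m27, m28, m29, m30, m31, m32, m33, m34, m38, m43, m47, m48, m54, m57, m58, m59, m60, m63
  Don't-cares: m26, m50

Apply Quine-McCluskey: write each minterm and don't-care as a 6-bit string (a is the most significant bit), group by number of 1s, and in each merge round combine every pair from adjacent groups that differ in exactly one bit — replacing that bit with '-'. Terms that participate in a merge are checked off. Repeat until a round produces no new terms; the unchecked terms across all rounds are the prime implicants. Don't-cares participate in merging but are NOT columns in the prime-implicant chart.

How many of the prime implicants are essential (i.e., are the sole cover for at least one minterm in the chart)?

8

Round 0: 000000✓ 000010✓ 000110✓ 001010✓ 001011✓ 001100✓ 001110✓ 010000✓ 010101✓ 011001✓ 011010✓ 011011✓ 011100✓ 011101✓ 011110✓ 011111✓ 100000✓ 100001✓ 100010✓ 100110✓ 101011✓ 101111✓ 110000✓ 110010✓ 110110✓ 111001✓ 111010✓ 111011✓ 111100✓ 111111✓
Round 1: -00000✓ -00010✓ -00110✓ -01011✓ -10000✓ -11001✓ -11010✓ -11011✓ -11100 -11111✓ 0-0000✓ 0-1010✓ 0-1011✓ 0-1100✓ 0-1110✓ 00-010✓ 00-110✓ 000-10✓ 0000-0✓ 001-10✓ 00101-✓ 0011-0✓ 01-101 011-01✓ 011-10✓ 011-11✓ 0110-1✓ 01101-✓ 0111-0✓ 0111-1✓ 01110-✓ 01111-✓ 1-0000✓ 1-0010✓ 1-0110✓ 1-1011✓ 1-1111✓ 100-10✓ 1000-0✓ 10000- 101-11✓ 11-010 110-10✓ 1100-0✓ 111-11✓ 1110-1✓ 11101-✓
Round 2: --0000 --1011 -00-10 -000-0 -11-11 -110-1 -1101- 0-1-10 0-101- 0-11-0 00--10 011--1 011-1- 0111-- 1-0-10 1-00-0 1-1-11
PIs = {--0000, --1011, -00-10, -000-0, -11-11, -110-1, -1101-, -11100, 0-1-10, 0-101-, 0-11-0, 00--10, 01-101, 011--1, 011-1-, 0111--, 1-0-10, 1-00-0, 1-1-11, 10000-, 11-010}
Coverage chart:
  m0: --0000,-000-0
  m2: -00-10,-000-0,00--10
  m6: -00-10,00--10
  m10: 0-1-10,0-101-,00--10
  m11: --1011,0-101-
  m12: 0-11-0 ←essential
  m14: 0-1-10,0-11-0,00--10
  m16: --0000 ←essential
  m21: 01-101 ←essential
  m25: -110-1,011--1
  m27: --1011,-11-11,-110-1,-1101-,0-101-,011--1,011-1-
  m28: -11100,0-11-0,0111--
  m29: 01-101,011--1,0111--
  m30: 0-1-10,0-11-0,011-1-,0111--
  m31: -11-11,011--1,011-1-,0111--
  m32: --0000,-000-0,1-00-0,10000-
  m33: 10000- ←essential
  m34: -00-10,-000-0,1-0-10,1-00-0
  m38: -00-10,1-0-10
  m43: --1011,1-1-11
  m47: 1-1-11 ←essential
  m48: --0000,1-00-0
  m54: 1-0-10 ←essential
  m57: -110-1 ←essential
  m58: -1101-,11-010
  m59: --1011,-11-11,-110-1,-1101-,1-1-11
  m60: -11100 ←essential
  m63: -11-11,1-1-11
Essential: --0000, -110-1, -11100, 0-11-0, 01-101, 1-0-10, 1-1-11, 10000-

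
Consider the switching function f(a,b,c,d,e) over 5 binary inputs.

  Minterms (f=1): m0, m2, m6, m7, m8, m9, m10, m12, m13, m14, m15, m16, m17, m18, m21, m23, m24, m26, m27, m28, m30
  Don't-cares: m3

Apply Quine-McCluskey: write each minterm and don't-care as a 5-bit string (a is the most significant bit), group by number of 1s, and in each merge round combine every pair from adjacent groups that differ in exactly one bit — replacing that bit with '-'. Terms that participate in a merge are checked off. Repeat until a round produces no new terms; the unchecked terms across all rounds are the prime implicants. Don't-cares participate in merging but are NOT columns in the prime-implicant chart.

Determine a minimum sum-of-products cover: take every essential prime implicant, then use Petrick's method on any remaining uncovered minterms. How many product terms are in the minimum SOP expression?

Round 0: 00000✓ 00010✓ 00011✓ 00110✓ 00111✓ 01000✓ 01001✓ 01010✓ 01100✓ 01101✓ 01110✓ 01111✓ 10000✓ 10001✓ 10010✓ 10101✓ 10111✓ 11000✓ 11010✓ 11011✓ 11100✓ 11110✓
Round 1: -0000✓ -0010✓ -0111 -1000✓ -1010✓ -1100✓ -1110✓ 0-000✓ 0-010✓ 0-110✓ 0-111✓ 00-10✓ 00-11✓ 000-0✓ 0001-✓ 0011-✓ 01-00✓ 01-01✓ 01-10✓ 010-0✓ 0100-✓ 011-0✓ 011-1✓ 0110-✓ 0111-✓ 1-000✓ 1-010✓ 10-01 100-0✓ 1000- 101-1 11-00✓ 11-10✓ 110-0✓ 1101- 111-0✓
Round 2: --000✓ --010✓ -00-0✓ -1-00✓ -1-10✓ -10-0✓ -11-0✓ 0--10 0-0-0✓ 0-11- 00-1- 01--0✓ 01-0- 011-- 1-0-0✓ 11--0✓
Round 3: --0-0 -1--0
PIs = {--0-0, -0111, -1--0, 0--10, 0-11-, 00-1-, 01-0-, 011--, 10-01, 1000-, 101-1, 1101-}
Coverage chart:
  m0: --0-0 ←essential
  m2: --0-0,0--10,00-1-
  m6: 0--10,0-11-,00-1-
  m7: -0111,0-11-,00-1-
  m8: --0-0,-1--0,01-0-
  m9: 01-0- ←essential
  m10: --0-0,-1--0,0--10
  m12: -1--0,01-0-,011--
  m13: 01-0-,011--
  m14: -1--0,0--10,0-11-,011--
  m15: 0-11-,011--
  m16: --0-0,1000-
  m17: 10-01,1000-
  m18: --0-0 ←essential
  m21: 10-01,101-1
  m23: -0111,101-1
  m24: --0-0,-1--0
  m26: --0-0,-1--0,1101-
  m27: 1101- ←essential
  m28: -1--0 ←essential
  m30: -1--0 ←essential
Essential: --0-0, -1--0, 01-0-, 1101-
Petrick residual → -0111, 0-11-, 10-01
Min cover (7 terms): c'e' + b'cde + be' + a'cd + a'bd' + ab'd'e + abc'd

7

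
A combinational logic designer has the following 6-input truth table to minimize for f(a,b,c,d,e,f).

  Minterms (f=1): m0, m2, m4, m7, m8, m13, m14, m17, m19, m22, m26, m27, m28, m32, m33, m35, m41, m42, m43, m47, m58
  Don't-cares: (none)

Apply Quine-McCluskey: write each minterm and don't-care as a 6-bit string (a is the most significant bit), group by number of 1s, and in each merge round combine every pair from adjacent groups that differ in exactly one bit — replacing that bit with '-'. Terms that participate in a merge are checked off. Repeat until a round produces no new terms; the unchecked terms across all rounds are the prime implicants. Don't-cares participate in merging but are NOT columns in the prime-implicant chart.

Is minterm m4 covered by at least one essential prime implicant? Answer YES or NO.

YES

size-2^0 implicants → 000000(✓)  000010(✓)  000100(✓)  000111  001000(✓)  001101  001110  010001(✓)  010011(✓)  010110  011010(✓)  011011(✓)  011100  100000(✓)  100001(✓)  100011(✓)  101001(✓)  101010(✓)  101011(✓)  101111(✓)  111010(✓)
size-2^1 implicants → -00000  -11010  00-000  000-00  0000-0  01-011  0100-1  01101-  1-1010  10-001(✓)  10-011(✓)  1000-1(✓)  10000-  101-11  1010-1(✓)  10101-
size-2^2 implicants → 10-0-1
Unchecked terms (primes): -00000, -11010, 00-000, 000-00, 0000-0, 000111, 001101, 001110, 01-011, 0100-1, 010110, 01101-, 011100, 1-1010, 10-0-1, 10000-, 101-11, 10101-
Minterm coverage:
  m0 ⊆ -00000,00-000,000-00,0000-0
  m2 ⊆ 0000-0 [E]
  m4 ⊆ 000-00 [E]
  m7 ⊆ 000111 [E]
  m8 ⊆ 00-000 [E]
  m13 ⊆ 001101 [E]
  m14 ⊆ 001110 [E]
  m17 ⊆ 0100-1 [E]
  m19 ⊆ 01-011,0100-1
  m22 ⊆ 010110 [E]
  m26 ⊆ -11010,01101-
  m27 ⊆ 01-011,01101-
  m28 ⊆ 011100 [E]
  m32 ⊆ -00000,10000-
  m33 ⊆ 10-0-1,10000-
  m35 ⊆ 10-0-1 [E]
  m41 ⊆ 10-0-1 [E]
  m42 ⊆ 1-1010,10101-
  m43 ⊆ 10-0-1,101-11,10101-
  m47 ⊆ 101-11 [E]
  m58 ⊆ -11010,1-1010
E = {00-000, 000-00, 0000-0, 000111, 001101, 001110, 0100-1, 010110, 011100, 10-0-1, 101-11}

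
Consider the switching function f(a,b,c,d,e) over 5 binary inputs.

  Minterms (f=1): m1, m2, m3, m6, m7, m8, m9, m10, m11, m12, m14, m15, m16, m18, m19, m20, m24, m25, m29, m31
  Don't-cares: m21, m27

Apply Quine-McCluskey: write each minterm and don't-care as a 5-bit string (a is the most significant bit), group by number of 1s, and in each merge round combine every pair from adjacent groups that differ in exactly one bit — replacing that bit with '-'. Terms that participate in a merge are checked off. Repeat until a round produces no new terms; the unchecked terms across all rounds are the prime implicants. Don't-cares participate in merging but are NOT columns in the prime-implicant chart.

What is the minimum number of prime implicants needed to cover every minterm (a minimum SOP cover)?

7

Round 0: 00001✓ 00010✓ 00011✓ 00110✓ 00111✓ 01000✓ 01001✓ 01010✓ 01011✓ 01100✓ 01110✓ 01111✓ 10000✓ 10010✓ 10011✓ 10100✓ 10101✓ 11000✓ 11001✓ 11011✓ 11101✓ 11111✓
Round 1: -0010✓ -0011✓ -1000✓ -1001✓ -1011✓ -1111✓ 0-001✓ 0-010✓ 0-011✓ 0-110✓ 0-111✓ 00-10✓ 00-11✓ 000-1✓ 0001-✓ 0011-✓ 01-00✓ 01-10✓ 01-11✓ 010-0✓ 010-1✓ 0100-✓ 0101-✓ 011-0✓ 0111-✓ 1-000 1-011✓ 1-101 10-00 100-0 1001-✓ 1010- 11-01✓ 11-11✓ 110-1✓ 1100-✓ 111-1✓
Round 2: --011 -001- -1-11 -10-1 -100- 0--10✓ 0--11✓ 0-0-1 0-01-✓ 0-11-✓ 00-1-✓ 01--0 01-1-✓ 010-- 11--1
Round 3: 0--1-
PIs = {--011, -001-, -1-11, -10-1, -100-, 0--1-, 0-0-1, 01--0, 010--, 1-000, 1-101, 10-00, 100-0, 1010-, 11--1}
Coverage chart:
  m1: 0-0-1 ←essential
  m2: -001-,0--1-
  m3: --011,-001-,0--1-,0-0-1
  m6: 0--1- ←essential
  m7: 0--1- ←essential
  m8: -100-,01--0,010--
  m9: -10-1,-100-,0-0-1,010--
  m10: 0--1-,01--0,010--
  m11: --011,-1-11,-10-1,0--1-,0-0-1,010--
  m12: 01--0 ←essential
  m14: 0--1-,01--0
  m15: -1-11,0--1-
  m16: 1-000,10-00,100-0
  m18: -001-,100-0
  m19: --011,-001-
  m20: 10-00,1010-
  m24: -100-,1-000
  m25: -10-1,-100-,11--1
  m29: 1-101,11--1
  m31: -1-11,11--1
Essential: 0--1-, 0-0-1, 01--0
Petrick residual → -001-, -100-, 10-00, 11--1
Min cover (7 terms): b'c'd + bc'd' + a'd + a'c'e + a'be' + ab'd'e' + abe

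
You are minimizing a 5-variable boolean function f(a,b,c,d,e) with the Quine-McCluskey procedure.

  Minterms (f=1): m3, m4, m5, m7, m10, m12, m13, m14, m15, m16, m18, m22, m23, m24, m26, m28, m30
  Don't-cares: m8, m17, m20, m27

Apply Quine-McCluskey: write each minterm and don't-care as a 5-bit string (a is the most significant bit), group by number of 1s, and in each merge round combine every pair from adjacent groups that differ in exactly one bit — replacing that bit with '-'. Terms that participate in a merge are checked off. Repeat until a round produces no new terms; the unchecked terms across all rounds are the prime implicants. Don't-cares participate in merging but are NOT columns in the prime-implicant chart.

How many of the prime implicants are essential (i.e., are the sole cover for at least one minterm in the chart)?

size-2^0 implicants → 00011(✓)  00100(✓)  00101(✓)  00111(✓)  01000(✓)  01010(✓)  01100(✓)  01101(✓)  01110(✓)  01111(✓)  10000(✓)  10001(✓)  10010(✓)  10100(✓)  10110(✓)  10111(✓)  11000(✓)  11010(✓)  11011(✓)  11100(✓)  11110(✓)
size-2^1 implicants → -0100(✓)  -0111  -1000(✓)  -1010(✓)  -1100(✓)  -1110(✓)  0-100(✓)  0-101(✓)  0-111(✓)  00-11  001-1(✓)  0010-(✓)  01-00(✓)  01-10(✓)  010-0(✓)  011-0(✓)  011-1(✓)  0110-(✓)  0111-(✓)  1-000(✓)  1-010(✓)  1-100(✓)  1-110(✓)  10-00(✓)  10-10(✓)  100-0(✓)  1000-  101-0(✓)  1011-  11-00(✓)  11-10(✓)  110-0(✓)  1101-  111-0(✓)
size-2^2 implicants → --100  -1-00(✓)  -1-10(✓)  -10-0(✓)  -11-0(✓)  0-1-1  0-10-  01--0(✓)  011--  1--00(✓)  1--10(✓)  1-0-0(✓)  1-1-0(✓)  10--0(✓)  11--0(✓)
size-2^3 implicants → -1--0  1---0
Unchecked terms (primes): --100, -0111, -1--0, 0-1-1, 0-10-, 00-11, 011--, 1---0, 1000-, 1011-, 1101-
Minterm coverage:
  m3 ⊆ 00-11 [E]
  m4 ⊆ --100,0-10-
  m5 ⊆ 0-1-1,0-10-
  m7 ⊆ -0111,0-1-1,00-11
  m10 ⊆ -1--0 [E]
  m12 ⊆ --100,-1--0,0-10-,011--
  m13 ⊆ 0-1-1,0-10-,011--
  m14 ⊆ -1--0,011--
  m15 ⊆ 0-1-1,011--
  m16 ⊆ 1---0,1000-
  m18 ⊆ 1---0 [E]
  m22 ⊆ 1---0,1011-
  m23 ⊆ -0111,1011-
  m24 ⊆ -1--0,1---0
  m26 ⊆ -1--0,1---0,1101-
  m28 ⊆ --100,-1--0,1---0
  m30 ⊆ -1--0,1---0
E = {-1--0, 00-11, 1---0}

3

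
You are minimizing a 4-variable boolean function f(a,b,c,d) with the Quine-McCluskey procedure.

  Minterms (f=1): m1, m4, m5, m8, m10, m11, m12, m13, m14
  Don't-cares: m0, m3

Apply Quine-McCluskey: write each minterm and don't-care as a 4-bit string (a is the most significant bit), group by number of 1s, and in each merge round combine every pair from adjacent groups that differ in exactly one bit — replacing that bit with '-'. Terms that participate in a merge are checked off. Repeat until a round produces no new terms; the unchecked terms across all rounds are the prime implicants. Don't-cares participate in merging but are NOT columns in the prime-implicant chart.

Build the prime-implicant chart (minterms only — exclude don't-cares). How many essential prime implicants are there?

2

[col 0] 0000*, 0001*, 0011*, 0100*, 0101*, 1000*, 1010*, 1011*, 1100*, 1101*, 1110*
[col 1] -000*, -011, -100*, -101*, 0-00*, 0-01*, 00-1, 000-*, 010-*, 1-00*, 1-10*, 10-0*, 101-, 11-0*, 110-*
[col 2] --00, -10-, 0-0-, 1--0
Prime implicants: --00, -011, -10-, 0-0-, 00-1, 1--0, 101-
PI chart (minterm → PIs covering it):
  1 | 0-0-,00-1
  4 | --00,-10-,0-0-
  5 | -10-,0-0-
  8 | --00,1--0
  10 | 1--0,101-
  11 | -011,101-
  12 | --00,-10-,1--0
  13 | -10-  (sole → essential)
  14 | 1--0  (sole → essential)
Essential prime implicants: -10-, 1--0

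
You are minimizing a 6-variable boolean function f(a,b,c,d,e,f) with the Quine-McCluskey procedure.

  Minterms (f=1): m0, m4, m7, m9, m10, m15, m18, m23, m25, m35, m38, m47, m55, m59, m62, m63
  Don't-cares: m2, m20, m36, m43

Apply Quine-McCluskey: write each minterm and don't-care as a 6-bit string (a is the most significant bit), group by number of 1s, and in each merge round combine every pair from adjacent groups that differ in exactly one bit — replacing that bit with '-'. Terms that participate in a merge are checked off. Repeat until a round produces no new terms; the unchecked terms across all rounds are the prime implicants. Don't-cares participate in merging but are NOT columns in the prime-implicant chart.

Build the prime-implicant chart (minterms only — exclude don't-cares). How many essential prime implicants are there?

7

Round 0: 000000✓ 000010✓ 000100✓ 000111✓ 001001✓ 001010✓ 001111✓ 010010✓ 010100✓ 010111✓ 011001✓ 100011✓ 100100✓ 100110✓ 101011✓ 101111✓ 110111✓ 111011✓ 111110✓ 111111✓
Round 1: -00100 -01111 -10111 0-0010 0-0100 0-0111 0-1001 00-010 00-111 000-00 0000-0 1-1011✓ 1-1111✓ 10-011 1001-0 101-11✓ 11-111 111-11✓ 11111-
Round 2: 1-1-11
PIs = {-00100, -01111, -10111, 0-0010, 0-0100, 0-0111, 0-1001, 00-010, 00-111, 000-00, 0000-0, 1-1-11, 10-011, 1001-0, 11-111, 11111-}
Coverage chart:
  m0: 000-00,0000-0
  m4: -00100,0-0100,000-00
  m7: 0-0111,00-111
  m9: 0-1001 ←essential
  m10: 00-010 ←essential
  m15: -01111,00-111
  m18: 0-0010 ←essential
  m23: -10111,0-0111
  m25: 0-1001 ←essential
  m35: 10-011 ←essential
  m38: 1001-0 ←essential
  m47: -01111,1-1-11
  m55: -10111,11-111
  m59: 1-1-11 ←essential
  m62: 11111- ←essential
  m63: 1-1-11,11-111,11111-
Essential: 0-0010, 0-1001, 00-010, 1-1-11, 10-011, 1001-0, 11111-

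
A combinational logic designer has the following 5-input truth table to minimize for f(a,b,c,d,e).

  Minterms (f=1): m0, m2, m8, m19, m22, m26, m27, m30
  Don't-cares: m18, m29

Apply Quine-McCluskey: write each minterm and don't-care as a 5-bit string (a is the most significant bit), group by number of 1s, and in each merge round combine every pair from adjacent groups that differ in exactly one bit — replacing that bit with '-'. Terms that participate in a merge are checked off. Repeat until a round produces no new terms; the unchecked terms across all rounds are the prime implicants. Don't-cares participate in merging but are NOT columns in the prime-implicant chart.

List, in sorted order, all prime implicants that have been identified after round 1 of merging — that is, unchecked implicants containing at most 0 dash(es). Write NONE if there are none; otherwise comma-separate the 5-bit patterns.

Round 0: 00000✓ 00010✓ 01000✓ 10010✓ 10011✓ 10110✓ 11010✓ 11011✓ 11101 11110✓
Round 1: -0010 0-000 000-0 1-010✓ 1-011✓ 1-110✓ 10-10✓ 1001-✓ 11-10✓ 1101-✓
Round 2: 1--10 1-01-
PIs = {-0010, 0-000, 000-0, 1--10, 1-01-, 11101}

11101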